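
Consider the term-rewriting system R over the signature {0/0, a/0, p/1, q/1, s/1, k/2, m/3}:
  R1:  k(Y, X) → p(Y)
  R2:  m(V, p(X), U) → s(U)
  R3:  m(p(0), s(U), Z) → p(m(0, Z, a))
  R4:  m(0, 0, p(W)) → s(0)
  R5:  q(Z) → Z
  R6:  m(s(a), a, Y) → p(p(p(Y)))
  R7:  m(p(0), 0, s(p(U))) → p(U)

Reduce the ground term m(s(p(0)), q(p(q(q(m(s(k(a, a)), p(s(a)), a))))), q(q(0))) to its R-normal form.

s(0)

1. m(s(p(0)), q(p(q(q(m(s(k(a, a)), p(s(a)), a))))), q(q(0)))  →  m(s(p(0)), p(q(q(m(s(k(a, a)), p(s(a)), a)))), q(q(0)))   [R5 at 2]
2. m(s(p(0)), p(q(q(m(s(k(a, a)), p(s(a)), a)))), q(q(0)))  →  s(q(q(0)))   [R2 at ε]
3. s(q(q(0)))  →  s(q(0))   [R5 at 1]
4. s(q(0))  →  s(0)   [R5 at 1]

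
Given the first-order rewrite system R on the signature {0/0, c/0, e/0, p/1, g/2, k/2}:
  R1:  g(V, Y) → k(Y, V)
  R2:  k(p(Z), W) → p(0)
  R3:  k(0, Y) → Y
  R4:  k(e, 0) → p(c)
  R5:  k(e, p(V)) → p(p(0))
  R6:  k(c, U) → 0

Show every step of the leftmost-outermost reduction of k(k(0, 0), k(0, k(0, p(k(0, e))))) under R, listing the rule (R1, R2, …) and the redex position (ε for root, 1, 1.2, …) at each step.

1. k(k(0, 0), k(0, k(0, p(k(0, e)))))  →  k(0, k(0, k(0, p(k(0, e)))))   [R3 at 1]
2. k(0, k(0, k(0, p(k(0, e)))))  →  k(0, k(0, p(k(0, e))))   [R3 at ε]
3. k(0, k(0, p(k(0, e))))  →  k(0, p(k(0, e)))   [R3 at ε]
4. k(0, p(k(0, e)))  →  p(k(0, e))   [R3 at ε]
5. p(k(0, e))  →  p(e)   [R3 at 1]

p(e)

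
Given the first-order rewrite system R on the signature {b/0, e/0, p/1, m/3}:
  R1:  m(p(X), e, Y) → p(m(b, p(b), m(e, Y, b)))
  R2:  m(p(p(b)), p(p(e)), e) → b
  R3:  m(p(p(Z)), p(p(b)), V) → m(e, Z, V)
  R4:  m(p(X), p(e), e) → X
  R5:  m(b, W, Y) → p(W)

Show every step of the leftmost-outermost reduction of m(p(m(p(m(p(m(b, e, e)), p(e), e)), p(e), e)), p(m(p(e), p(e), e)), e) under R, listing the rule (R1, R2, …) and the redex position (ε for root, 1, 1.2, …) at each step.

p(e)

1. m(p(m(p(m(p(m(b, e, e)), p(e), e)), p(e), e)), p(m(p(e), p(e), e)), e)  →  m(p(m(p(m(b, e, e)), p(e), e)), p(m(p(e), p(e), e)), e)   [R4 at 1.1]
2. m(p(m(p(m(b, e, e)), p(e), e)), p(m(p(e), p(e), e)), e)  →  m(p(m(b, e, e)), p(m(p(e), p(e), e)), e)   [R4 at 1.1]
3. m(p(m(b, e, e)), p(m(p(e), p(e), e)), e)  →  m(p(p(e)), p(m(p(e), p(e), e)), e)   [R5 at 1.1]
4. m(p(p(e)), p(m(p(e), p(e), e)), e)  →  m(p(p(e)), p(e), e)   [R4 at 2.1]
5. m(p(p(e)), p(e), e)  →  p(e)   [R4 at ε]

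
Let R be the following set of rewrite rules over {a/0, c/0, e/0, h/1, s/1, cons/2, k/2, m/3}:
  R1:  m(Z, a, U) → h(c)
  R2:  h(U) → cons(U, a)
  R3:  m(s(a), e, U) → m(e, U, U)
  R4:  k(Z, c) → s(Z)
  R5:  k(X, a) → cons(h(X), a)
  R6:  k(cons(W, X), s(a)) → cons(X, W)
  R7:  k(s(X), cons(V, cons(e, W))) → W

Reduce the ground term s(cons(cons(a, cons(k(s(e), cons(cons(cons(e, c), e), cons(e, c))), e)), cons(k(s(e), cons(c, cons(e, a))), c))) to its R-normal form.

1. s(cons(cons(a, cons(k(s(e), cons(cons(cons(e, c), e), cons(e, c))), e)), cons(k(s(e), cons(c, cons(e, a))), c)))  →  s(cons(cons(a, cons(c, e)), cons(k(s(e), cons(c, cons(e, a))), c)))   [R7 at 1.1.2.1]
2. s(cons(cons(a, cons(c, e)), cons(k(s(e), cons(c, cons(e, a))), c)))  →  s(cons(cons(a, cons(c, e)), cons(a, c)))   [R7 at 1.2.1]

s(cons(cons(a, cons(c, e)), cons(a, c)))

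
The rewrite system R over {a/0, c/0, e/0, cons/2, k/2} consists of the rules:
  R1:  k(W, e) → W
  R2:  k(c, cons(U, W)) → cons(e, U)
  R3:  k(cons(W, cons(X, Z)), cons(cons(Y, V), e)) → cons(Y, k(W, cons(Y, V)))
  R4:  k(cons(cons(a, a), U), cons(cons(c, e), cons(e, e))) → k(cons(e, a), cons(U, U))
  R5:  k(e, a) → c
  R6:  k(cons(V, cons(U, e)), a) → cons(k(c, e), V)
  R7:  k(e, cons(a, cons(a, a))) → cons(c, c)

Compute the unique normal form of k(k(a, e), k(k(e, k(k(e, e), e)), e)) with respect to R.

a

1. k(k(a, e), k(k(e, k(k(e, e), e)), e))  →  k(a, k(k(e, k(k(e, e), e)), e))   [R1 at 1]
2. k(a, k(k(e, k(k(e, e), e)), e))  →  k(a, k(e, k(k(e, e), e)))   [R1 at 2]
3. k(a, k(e, k(k(e, e), e)))  →  k(a, k(e, k(e, e)))   [R1 at 2.2]
4. k(a, k(e, k(e, e)))  →  k(a, k(e, e))   [R1 at 2.2]
5. k(a, k(e, e))  →  k(a, e)   [R1 at 2]
6. k(a, e)  →  a   [R1 at ε]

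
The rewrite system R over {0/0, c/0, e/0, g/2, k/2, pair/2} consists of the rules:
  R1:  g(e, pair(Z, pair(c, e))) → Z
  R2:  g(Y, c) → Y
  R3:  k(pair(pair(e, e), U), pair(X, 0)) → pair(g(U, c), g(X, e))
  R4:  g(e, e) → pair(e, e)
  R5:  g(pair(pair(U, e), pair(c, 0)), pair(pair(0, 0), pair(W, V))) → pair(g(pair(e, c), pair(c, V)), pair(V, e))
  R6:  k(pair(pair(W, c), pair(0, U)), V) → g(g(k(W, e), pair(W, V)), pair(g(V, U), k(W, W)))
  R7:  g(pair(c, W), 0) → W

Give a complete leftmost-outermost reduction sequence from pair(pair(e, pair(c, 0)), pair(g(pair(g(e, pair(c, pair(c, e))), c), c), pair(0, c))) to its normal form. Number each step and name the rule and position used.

pair(pair(e, pair(c, 0)), pair(pair(c, c), pair(0, c)))

1. pair(pair(e, pair(c, 0)), pair(g(pair(g(e, pair(c, pair(c, e))), c), c), pair(0, c)))  →  pair(pair(e, pair(c, 0)), pair(pair(g(e, pair(c, pair(c, e))), c), pair(0, c)))   [R2 at 2.1]
2. pair(pair(e, pair(c, 0)), pair(pair(g(e, pair(c, pair(c, e))), c), pair(0, c)))  →  pair(pair(e, pair(c, 0)), pair(pair(c, c), pair(0, c)))   [R1 at 2.1.1]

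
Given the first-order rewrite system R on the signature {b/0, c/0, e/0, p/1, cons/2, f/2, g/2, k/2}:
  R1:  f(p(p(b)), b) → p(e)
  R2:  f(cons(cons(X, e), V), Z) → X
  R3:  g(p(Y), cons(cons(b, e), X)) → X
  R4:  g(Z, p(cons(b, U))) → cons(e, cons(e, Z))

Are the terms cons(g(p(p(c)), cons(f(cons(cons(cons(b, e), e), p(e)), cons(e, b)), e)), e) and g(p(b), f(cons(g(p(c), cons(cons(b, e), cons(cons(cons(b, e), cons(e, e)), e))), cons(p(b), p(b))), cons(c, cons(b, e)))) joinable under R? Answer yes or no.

Reduce t₁ = cons(g(p(p(c)), cons(f(cons(cons(cons(b, e), e), p(e)), cons(e, b)), e)), e):
1. cons(g(p(p(c)), cons(f(cons(cons(cons(b, e), e), p(e)), cons(e, b)), e)), e)  →  cons(g(p(p(c)), cons(cons(b, e), e)), e)   [R2 at 1.2.1]
2. cons(g(p(p(c)), cons(cons(b, e), e)), e)  →  cons(e, e)   [R3 at 1]

Reduce t₂ = g(p(b), f(cons(g(p(c), cons(cons(b, e), cons(cons(cons(b, e), cons(e, e)), e))), cons(p(b), p(b))), cons(c, cons(b, e)))):
1. g(p(b), f(cons(g(p(c), cons(cons(b, e), cons(cons(cons(b, e), cons(e, e)), e))), cons(p(b), p(b))), cons(c, cons(b, e))))  →  g(p(b), f(cons(cons(cons(cons(b, e), cons(e, e)), e), cons(p(b), p(b))), cons(c, cons(b, e))))   [R3 at 2.1.1]
2. g(p(b), f(cons(cons(cons(cons(b, e), cons(e, e)), e), cons(p(b), p(b))), cons(c, cons(b, e))))  →  g(p(b), cons(cons(b, e), cons(e, e)))   [R2 at 2]
3. g(p(b), cons(cons(b, e), cons(e, e)))  →  cons(e, e)   [R3 at ε]

yes — NF(t₁) = cons(e, e), NF(t₂) = cons(e, e)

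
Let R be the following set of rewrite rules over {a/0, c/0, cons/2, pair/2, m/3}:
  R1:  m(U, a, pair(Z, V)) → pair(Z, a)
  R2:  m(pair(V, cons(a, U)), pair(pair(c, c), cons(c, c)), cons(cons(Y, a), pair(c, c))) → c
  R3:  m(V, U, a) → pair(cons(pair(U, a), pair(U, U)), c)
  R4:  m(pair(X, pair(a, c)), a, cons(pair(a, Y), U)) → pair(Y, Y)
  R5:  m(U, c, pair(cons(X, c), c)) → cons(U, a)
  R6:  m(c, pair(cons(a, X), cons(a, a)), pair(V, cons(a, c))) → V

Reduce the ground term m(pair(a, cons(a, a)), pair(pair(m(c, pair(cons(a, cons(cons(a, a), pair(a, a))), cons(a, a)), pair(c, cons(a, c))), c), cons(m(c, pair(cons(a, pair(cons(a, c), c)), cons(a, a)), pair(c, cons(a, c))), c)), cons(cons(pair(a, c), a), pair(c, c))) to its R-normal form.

c

1. m(pair(a, cons(a, a)), pair(pair(m(c, pair(cons(a, cons(cons(a, a), pair(a, a))), cons(a, a)), pair(c, cons(a, c))), c), cons(m(c, pair(cons(a, pair(cons(a, c), c)), cons(a, a)), pair(c, cons(a, c))), c)), cons(cons(pair(a, c), a), pair(c, c)))  →  m(pair(a, cons(a, a)), pair(pair(c, c), cons(m(c, pair(cons(a, pair(cons(a, c), c)), cons(a, a)), pair(c, cons(a, c))), c)), cons(cons(pair(a, c), a), pair(c, c)))   [R6 at 2.1.1]
2. m(pair(a, cons(a, a)), pair(pair(c, c), cons(m(c, pair(cons(a, pair(cons(a, c), c)), cons(a, a)), pair(c, cons(a, c))), c)), cons(cons(pair(a, c), a), pair(c, c)))  →  m(pair(a, cons(a, a)), pair(pair(c, c), cons(c, c)), cons(cons(pair(a, c), a), pair(c, c)))   [R6 at 2.2.1]
3. m(pair(a, cons(a, a)), pair(pair(c, c), cons(c, c)), cons(cons(pair(a, c), a), pair(c, c)))  →  c   [R2 at ε]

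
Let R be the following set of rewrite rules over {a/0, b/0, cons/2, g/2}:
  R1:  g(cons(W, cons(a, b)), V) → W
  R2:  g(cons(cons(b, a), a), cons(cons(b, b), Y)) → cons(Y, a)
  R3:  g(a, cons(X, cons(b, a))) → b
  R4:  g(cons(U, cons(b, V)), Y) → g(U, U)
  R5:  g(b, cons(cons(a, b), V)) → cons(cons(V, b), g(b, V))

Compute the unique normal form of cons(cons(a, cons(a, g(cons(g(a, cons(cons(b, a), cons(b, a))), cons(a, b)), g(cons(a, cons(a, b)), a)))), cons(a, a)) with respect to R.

1. cons(cons(a, cons(a, g(cons(g(a, cons(cons(b, a), cons(b, a))), cons(a, b)), g(cons(a, cons(a, b)), a)))), cons(a, a))  →  cons(cons(a, cons(a, g(a, cons(cons(b, a), cons(b, a))))), cons(a, a))   [R1 at 1.2.2]
2. cons(cons(a, cons(a, g(a, cons(cons(b, a), cons(b, a))))), cons(a, a))  →  cons(cons(a, cons(a, b)), cons(a, a))   [R3 at 1.2.2]

cons(cons(a, cons(a, b)), cons(a, a))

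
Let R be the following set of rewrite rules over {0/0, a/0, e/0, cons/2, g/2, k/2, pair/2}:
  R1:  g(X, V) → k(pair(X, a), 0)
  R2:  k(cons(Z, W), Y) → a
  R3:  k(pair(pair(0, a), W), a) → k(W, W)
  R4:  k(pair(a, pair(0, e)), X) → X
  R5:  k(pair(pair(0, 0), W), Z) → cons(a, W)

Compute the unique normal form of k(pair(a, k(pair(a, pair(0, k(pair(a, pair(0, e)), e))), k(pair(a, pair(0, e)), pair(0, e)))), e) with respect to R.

1. k(pair(a, k(pair(a, pair(0, k(pair(a, pair(0, e)), e))), k(pair(a, pair(0, e)), pair(0, e)))), e)  →  k(pair(a, k(pair(a, pair(0, e)), k(pair(a, pair(0, e)), pair(0, e)))), e)   [R4 at 1.2.1.2.2]
2. k(pair(a, k(pair(a, pair(0, e)), k(pair(a, pair(0, e)), pair(0, e)))), e)  →  k(pair(a, k(pair(a, pair(0, e)), pair(0, e))), e)   [R4 at 1.2]
3. k(pair(a, k(pair(a, pair(0, e)), pair(0, e))), e)  →  k(pair(a, pair(0, e)), e)   [R4 at 1.2]
4. k(pair(a, pair(0, e)), e)  →  e   [R4 at ε]

e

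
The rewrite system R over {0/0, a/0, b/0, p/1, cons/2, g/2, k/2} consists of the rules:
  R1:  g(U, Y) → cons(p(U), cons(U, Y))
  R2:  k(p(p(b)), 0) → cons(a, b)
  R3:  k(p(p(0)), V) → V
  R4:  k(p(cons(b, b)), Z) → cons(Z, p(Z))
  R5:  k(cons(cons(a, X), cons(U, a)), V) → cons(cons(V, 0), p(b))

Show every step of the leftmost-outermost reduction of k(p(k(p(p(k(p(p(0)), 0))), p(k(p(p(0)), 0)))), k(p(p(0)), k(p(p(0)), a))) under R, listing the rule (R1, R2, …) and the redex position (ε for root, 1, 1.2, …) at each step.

1. k(p(k(p(p(k(p(p(0)), 0))), p(k(p(p(0)), 0)))), k(p(p(0)), k(p(p(0)), a)))  →  k(p(k(p(p(0)), p(k(p(p(0)), 0)))), k(p(p(0)), k(p(p(0)), a)))   [R3 at 1.1.1.1.1]
2. k(p(k(p(p(0)), p(k(p(p(0)), 0)))), k(p(p(0)), k(p(p(0)), a)))  →  k(p(p(k(p(p(0)), 0))), k(p(p(0)), k(p(p(0)), a)))   [R3 at 1.1]
3. k(p(p(k(p(p(0)), 0))), k(p(p(0)), k(p(p(0)), a)))  →  k(p(p(0)), k(p(p(0)), k(p(p(0)), a)))   [R3 at 1.1.1]
4. k(p(p(0)), k(p(p(0)), k(p(p(0)), a)))  →  k(p(p(0)), k(p(p(0)), a))   [R3 at ε]
5. k(p(p(0)), k(p(p(0)), a))  →  k(p(p(0)), a)   [R3 at ε]
6. k(p(p(0)), a)  →  a   [R3 at ε]

a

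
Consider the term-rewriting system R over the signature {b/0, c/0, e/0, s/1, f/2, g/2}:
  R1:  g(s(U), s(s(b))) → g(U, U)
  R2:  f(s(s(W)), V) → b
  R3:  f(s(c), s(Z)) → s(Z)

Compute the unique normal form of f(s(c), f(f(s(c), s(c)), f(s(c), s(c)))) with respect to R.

1. f(s(c), f(f(s(c), s(c)), f(s(c), s(c))))  →  f(s(c), f(s(c), f(s(c), s(c))))   [R3 at 2.1]
2. f(s(c), f(s(c), f(s(c), s(c))))  →  f(s(c), f(s(c), s(c)))   [R3 at 2.2]
3. f(s(c), f(s(c), s(c)))  →  f(s(c), s(c))   [R3 at 2]
4. f(s(c), s(c))  →  s(c)   [R3 at ε]

s(c)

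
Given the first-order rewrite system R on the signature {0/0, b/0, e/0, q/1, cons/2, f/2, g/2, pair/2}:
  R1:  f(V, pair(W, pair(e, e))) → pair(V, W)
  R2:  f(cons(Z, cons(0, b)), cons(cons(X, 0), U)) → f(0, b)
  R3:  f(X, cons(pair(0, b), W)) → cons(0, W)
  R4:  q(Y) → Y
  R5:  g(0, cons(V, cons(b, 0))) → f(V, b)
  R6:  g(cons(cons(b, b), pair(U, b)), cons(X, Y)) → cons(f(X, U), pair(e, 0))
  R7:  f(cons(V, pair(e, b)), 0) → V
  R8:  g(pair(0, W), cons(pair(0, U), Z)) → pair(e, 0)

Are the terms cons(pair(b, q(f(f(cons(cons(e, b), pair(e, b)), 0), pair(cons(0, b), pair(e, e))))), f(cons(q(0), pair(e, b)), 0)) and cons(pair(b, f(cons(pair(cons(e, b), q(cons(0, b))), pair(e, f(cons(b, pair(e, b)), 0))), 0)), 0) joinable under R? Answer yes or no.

yes — NF(t₁) = cons(pair(b, pair(cons(e, b), cons(0, b))), 0), NF(t₂) = cons(pair(b, pair(cons(e, b), cons(0, b))), 0)

Reduce t₁ = cons(pair(b, q(f(f(cons(cons(e, b), pair(e, b)), 0), pair(cons(0, b), pair(e, e))))), f(cons(q(0), pair(e, b)), 0)):
1. cons(pair(b, q(f(f(cons(cons(e, b), pair(e, b)), 0), pair(cons(0, b), pair(e, e))))), f(cons(q(0), pair(e, b)), 0))  →  cons(pair(b, f(f(cons(cons(e, b), pair(e, b)), 0), pair(cons(0, b), pair(e, e)))), f(cons(q(0), pair(e, b)), 0))   [R4 at 1.2]
2. cons(pair(b, f(f(cons(cons(e, b), pair(e, b)), 0), pair(cons(0, b), pair(e, e)))), f(cons(q(0), pair(e, b)), 0))  →  cons(pair(b, pair(f(cons(cons(e, b), pair(e, b)), 0), cons(0, b))), f(cons(q(0), pair(e, b)), 0))   [R1 at 1.2]
3. cons(pair(b, pair(f(cons(cons(e, b), pair(e, b)), 0), cons(0, b))), f(cons(q(0), pair(e, b)), 0))  →  cons(pair(b, pair(cons(e, b), cons(0, b))), f(cons(q(0), pair(e, b)), 0))   [R7 at 1.2.1]
4. cons(pair(b, pair(cons(e, b), cons(0, b))), f(cons(q(0), pair(e, b)), 0))  →  cons(pair(b, pair(cons(e, b), cons(0, b))), q(0))   [R7 at 2]
5. cons(pair(b, pair(cons(e, b), cons(0, b))), q(0))  →  cons(pair(b, pair(cons(e, b), cons(0, b))), 0)   [R4 at 2]

Reduce t₂ = cons(pair(b, f(cons(pair(cons(e, b), q(cons(0, b))), pair(e, f(cons(b, pair(e, b)), 0))), 0)), 0):
1. cons(pair(b, f(cons(pair(cons(e, b), q(cons(0, b))), pair(e, f(cons(b, pair(e, b)), 0))), 0)), 0)  →  cons(pair(b, f(cons(pair(cons(e, b), cons(0, b)), pair(e, f(cons(b, pair(e, b)), 0))), 0)), 0)   [R4 at 1.2.1.1.2]
2. cons(pair(b, f(cons(pair(cons(e, b), cons(0, b)), pair(e, f(cons(b, pair(e, b)), 0))), 0)), 0)  →  cons(pair(b, f(cons(pair(cons(e, b), cons(0, b)), pair(e, b)), 0)), 0)   [R7 at 1.2.1.2.2]
3. cons(pair(b, f(cons(pair(cons(e, b), cons(0, b)), pair(e, b)), 0)), 0)  →  cons(pair(b, pair(cons(e, b), cons(0, b))), 0)   [R7 at 1.2]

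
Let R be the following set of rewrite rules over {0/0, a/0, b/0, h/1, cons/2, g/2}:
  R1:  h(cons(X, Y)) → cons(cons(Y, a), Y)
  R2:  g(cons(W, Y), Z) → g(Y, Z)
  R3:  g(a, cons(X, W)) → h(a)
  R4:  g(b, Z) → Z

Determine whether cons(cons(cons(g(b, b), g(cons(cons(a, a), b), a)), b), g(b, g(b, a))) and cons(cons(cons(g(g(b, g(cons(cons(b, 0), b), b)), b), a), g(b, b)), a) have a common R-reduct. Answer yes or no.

yes — NF(t₁) = cons(cons(cons(b, a), b), a), NF(t₂) = cons(cons(cons(b, a), b), a)

Reduce t₁ = cons(cons(cons(g(b, b), g(cons(cons(a, a), b), a)), b), g(b, g(b, a))):
1. cons(cons(cons(g(b, b), g(cons(cons(a, a), b), a)), b), g(b, g(b, a)))  →  cons(cons(cons(b, g(cons(cons(a, a), b), a)), b), g(b, g(b, a)))   [R4 at 1.1.1]
2. cons(cons(cons(b, g(cons(cons(a, a), b), a)), b), g(b, g(b, a)))  →  cons(cons(cons(b, g(b, a)), b), g(b, g(b, a)))   [R2 at 1.1.2]
3. cons(cons(cons(b, g(b, a)), b), g(b, g(b, a)))  →  cons(cons(cons(b, a), b), g(b, g(b, a)))   [R4 at 1.1.2]
4. cons(cons(cons(b, a), b), g(b, g(b, a)))  →  cons(cons(cons(b, a), b), g(b, a))   [R4 at 2]
5. cons(cons(cons(b, a), b), g(b, a))  →  cons(cons(cons(b, a), b), a)   [R4 at 2]

Reduce t₂ = cons(cons(cons(g(g(b, g(cons(cons(b, 0), b), b)), b), a), g(b, b)), a):
1. cons(cons(cons(g(g(b, g(cons(cons(b, 0), b), b)), b), a), g(b, b)), a)  →  cons(cons(cons(g(g(cons(cons(b, 0), b), b), b), a), g(b, b)), a)   [R4 at 1.1.1.1]
2. cons(cons(cons(g(g(cons(cons(b, 0), b), b), b), a), g(b, b)), a)  →  cons(cons(cons(g(g(b, b), b), a), g(b, b)), a)   [R2 at 1.1.1.1]
3. cons(cons(cons(g(g(b, b), b), a), g(b, b)), a)  →  cons(cons(cons(g(b, b), a), g(b, b)), a)   [R4 at 1.1.1.1]
4. cons(cons(cons(g(b, b), a), g(b, b)), a)  →  cons(cons(cons(b, a), g(b, b)), a)   [R4 at 1.1.1]
5. cons(cons(cons(b, a), g(b, b)), a)  →  cons(cons(cons(b, a), b), a)   [R4 at 1.2]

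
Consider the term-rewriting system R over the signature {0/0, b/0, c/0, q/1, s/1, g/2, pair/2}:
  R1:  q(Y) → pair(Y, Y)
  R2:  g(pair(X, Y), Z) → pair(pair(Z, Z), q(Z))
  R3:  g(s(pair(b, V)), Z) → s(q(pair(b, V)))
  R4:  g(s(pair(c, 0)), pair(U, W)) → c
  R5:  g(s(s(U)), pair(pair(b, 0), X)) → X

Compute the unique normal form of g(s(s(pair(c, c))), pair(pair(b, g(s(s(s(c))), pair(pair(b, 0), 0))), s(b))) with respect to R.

s(b)

1. g(s(s(pair(c, c))), pair(pair(b, g(s(s(s(c))), pair(pair(b, 0), 0))), s(b)))  →  g(s(s(pair(c, c))), pair(pair(b, 0), s(b)))   [R5 at 2.1.2]
2. g(s(s(pair(c, c))), pair(pair(b, 0), s(b)))  →  s(b)   [R5 at ε]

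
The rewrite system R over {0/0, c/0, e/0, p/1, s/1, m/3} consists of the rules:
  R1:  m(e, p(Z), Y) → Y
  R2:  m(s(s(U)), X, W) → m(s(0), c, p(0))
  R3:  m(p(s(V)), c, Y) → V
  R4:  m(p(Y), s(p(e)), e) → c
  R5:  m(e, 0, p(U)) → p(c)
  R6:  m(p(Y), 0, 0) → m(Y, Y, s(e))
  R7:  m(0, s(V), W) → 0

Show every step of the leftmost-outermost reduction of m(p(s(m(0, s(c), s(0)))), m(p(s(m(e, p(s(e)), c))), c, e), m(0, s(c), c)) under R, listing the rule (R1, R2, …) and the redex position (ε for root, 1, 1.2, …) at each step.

1. m(p(s(m(0, s(c), s(0)))), m(p(s(m(e, p(s(e)), c))), c, e), m(0, s(c), c))  →  m(p(s(0)), m(p(s(m(e, p(s(e)), c))), c, e), m(0, s(c), c))   [R7 at 1.1.1]
2. m(p(s(0)), m(p(s(m(e, p(s(e)), c))), c, e), m(0, s(c), c))  →  m(p(s(0)), m(e, p(s(e)), c), m(0, s(c), c))   [R3 at 2]
3. m(p(s(0)), m(e, p(s(e)), c), m(0, s(c), c))  →  m(p(s(0)), c, m(0, s(c), c))   [R1 at 2]
4. m(p(s(0)), c, m(0, s(c), c))  →  0   [R3 at ε]

0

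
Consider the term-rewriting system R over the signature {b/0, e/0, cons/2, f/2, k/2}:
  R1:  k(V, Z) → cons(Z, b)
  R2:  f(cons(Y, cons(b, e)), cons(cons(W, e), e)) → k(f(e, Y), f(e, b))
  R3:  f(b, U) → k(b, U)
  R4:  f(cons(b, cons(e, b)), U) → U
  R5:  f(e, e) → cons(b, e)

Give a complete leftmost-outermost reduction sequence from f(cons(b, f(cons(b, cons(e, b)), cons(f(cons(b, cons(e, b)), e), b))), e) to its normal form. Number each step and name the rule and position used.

e

1. f(cons(b, f(cons(b, cons(e, b)), cons(f(cons(b, cons(e, b)), e), b))), e)  →  f(cons(b, cons(f(cons(b, cons(e, b)), e), b)), e)   [R4 at 1.2]
2. f(cons(b, cons(f(cons(b, cons(e, b)), e), b)), e)  →  f(cons(b, cons(e, b)), e)   [R4 at 1.2.1]
3. f(cons(b, cons(e, b)), e)  →  e   [R4 at ε]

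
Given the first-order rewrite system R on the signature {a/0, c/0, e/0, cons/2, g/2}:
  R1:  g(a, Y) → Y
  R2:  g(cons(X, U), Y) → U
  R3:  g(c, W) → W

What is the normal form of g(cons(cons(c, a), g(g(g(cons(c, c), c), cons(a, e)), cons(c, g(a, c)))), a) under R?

e

1. g(cons(cons(c, a), g(g(g(cons(c, c), c), cons(a, e)), cons(c, g(a, c)))), a)  →  g(g(g(cons(c, c), c), cons(a, e)), cons(c, g(a, c)))   [R2 at ε]
2. g(g(g(cons(c, c), c), cons(a, e)), cons(c, g(a, c)))  →  g(g(c, cons(a, e)), cons(c, g(a, c)))   [R2 at 1.1]
3. g(g(c, cons(a, e)), cons(c, g(a, c)))  →  g(cons(a, e), cons(c, g(a, c)))   [R3 at 1]
4. g(cons(a, e), cons(c, g(a, c)))  →  e   [R2 at ε]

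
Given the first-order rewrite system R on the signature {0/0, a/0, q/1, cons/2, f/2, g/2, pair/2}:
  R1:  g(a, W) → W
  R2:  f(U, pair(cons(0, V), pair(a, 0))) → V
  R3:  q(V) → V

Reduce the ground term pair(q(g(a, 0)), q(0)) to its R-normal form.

1. pair(q(g(a, 0)), q(0))  →  pair(g(a, 0), q(0))   [R3 at 1]
2. pair(g(a, 0), q(0))  →  pair(0, q(0))   [R1 at 1]
3. pair(0, q(0))  →  pair(0, 0)   [R3 at 2]

pair(0, 0)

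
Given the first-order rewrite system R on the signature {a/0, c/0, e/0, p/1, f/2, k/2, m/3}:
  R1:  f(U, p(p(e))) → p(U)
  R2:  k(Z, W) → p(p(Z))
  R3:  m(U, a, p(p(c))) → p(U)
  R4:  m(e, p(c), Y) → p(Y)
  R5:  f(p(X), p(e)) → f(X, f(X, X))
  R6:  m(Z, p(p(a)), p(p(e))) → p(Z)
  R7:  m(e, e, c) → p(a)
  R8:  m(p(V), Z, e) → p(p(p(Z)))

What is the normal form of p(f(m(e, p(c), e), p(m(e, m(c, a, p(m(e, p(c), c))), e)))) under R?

1. p(f(m(e, p(c), e), p(m(e, m(c, a, p(m(e, p(c), c))), e))))  →  p(f(p(e), p(m(e, m(c, a, p(m(e, p(c), c))), e))))   [R4 at 1.1]
2. p(f(p(e), p(m(e, m(c, a, p(m(e, p(c), c))), e))))  →  p(f(p(e), p(m(e, m(c, a, p(p(c))), e))))   [R4 at 1.2.1.2.3.1]
3. p(f(p(e), p(m(e, m(c, a, p(p(c))), e))))  →  p(f(p(e), p(m(e, p(c), e))))   [R3 at 1.2.1.2]
4. p(f(p(e), p(m(e, p(c), e))))  →  p(f(p(e), p(p(e))))   [R4 at 1.2.1]
5. p(f(p(e), p(p(e))))  →  p(p(p(e)))   [R1 at 1]

p(p(p(e)))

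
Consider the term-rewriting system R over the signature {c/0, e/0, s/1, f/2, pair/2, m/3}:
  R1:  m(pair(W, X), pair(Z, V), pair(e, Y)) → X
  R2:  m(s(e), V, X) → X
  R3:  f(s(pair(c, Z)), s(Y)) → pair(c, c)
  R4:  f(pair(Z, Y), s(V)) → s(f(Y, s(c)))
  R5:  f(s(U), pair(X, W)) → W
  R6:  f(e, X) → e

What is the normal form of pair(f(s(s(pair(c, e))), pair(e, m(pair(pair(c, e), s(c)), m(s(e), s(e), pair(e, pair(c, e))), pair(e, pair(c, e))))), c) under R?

pair(s(c), c)

1. pair(f(s(s(pair(c, e))), pair(e, m(pair(pair(c, e), s(c)), m(s(e), s(e), pair(e, pair(c, e))), pair(e, pair(c, e))))), c)  →  pair(m(pair(pair(c, e), s(c)), m(s(e), s(e), pair(e, pair(c, e))), pair(e, pair(c, e))), c)   [R5 at 1]
2. pair(m(pair(pair(c, e), s(c)), m(s(e), s(e), pair(e, pair(c, e))), pair(e, pair(c, e))), c)  →  pair(m(pair(pair(c, e), s(c)), pair(e, pair(c, e)), pair(e, pair(c, e))), c)   [R2 at 1.2]
3. pair(m(pair(pair(c, e), s(c)), pair(e, pair(c, e)), pair(e, pair(c, e))), c)  →  pair(s(c), c)   [R1 at 1]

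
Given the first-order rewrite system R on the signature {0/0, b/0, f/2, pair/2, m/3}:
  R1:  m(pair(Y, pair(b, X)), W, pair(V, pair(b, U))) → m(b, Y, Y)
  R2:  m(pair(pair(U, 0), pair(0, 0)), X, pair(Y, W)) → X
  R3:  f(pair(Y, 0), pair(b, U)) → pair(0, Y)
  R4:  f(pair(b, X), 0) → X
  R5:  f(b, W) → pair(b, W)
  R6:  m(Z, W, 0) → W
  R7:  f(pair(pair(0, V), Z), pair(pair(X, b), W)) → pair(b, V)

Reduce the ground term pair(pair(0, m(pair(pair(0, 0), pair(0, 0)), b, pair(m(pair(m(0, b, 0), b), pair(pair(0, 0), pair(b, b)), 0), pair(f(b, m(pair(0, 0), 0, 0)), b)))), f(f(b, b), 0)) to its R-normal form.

pair(pair(0, b), b)

1. pair(pair(0, m(pair(pair(0, 0), pair(0, 0)), b, pair(m(pair(m(0, b, 0), b), pair(pair(0, 0), pair(b, b)), 0), pair(f(b, m(pair(0, 0), 0, 0)), b)))), f(f(b, b), 0))  →  pair(pair(0, b), f(f(b, b), 0))   [R2 at 1.2]
2. pair(pair(0, b), f(f(b, b), 0))  →  pair(pair(0, b), f(pair(b, b), 0))   [R5 at 2.1]
3. pair(pair(0, b), f(pair(b, b), 0))  →  pair(pair(0, b), b)   [R4 at 2]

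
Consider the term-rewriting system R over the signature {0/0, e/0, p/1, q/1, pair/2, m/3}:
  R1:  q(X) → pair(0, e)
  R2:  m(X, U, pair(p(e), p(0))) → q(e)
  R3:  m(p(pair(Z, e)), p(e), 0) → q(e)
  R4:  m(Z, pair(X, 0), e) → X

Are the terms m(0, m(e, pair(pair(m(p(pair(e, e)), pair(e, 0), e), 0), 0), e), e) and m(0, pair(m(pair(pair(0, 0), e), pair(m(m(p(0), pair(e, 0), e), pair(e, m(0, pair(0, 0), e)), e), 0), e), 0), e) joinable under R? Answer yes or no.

yes — NF(t₁) = e, NF(t₂) = e

Reduce t₁ = m(0, m(e, pair(pair(m(p(pair(e, e)), pair(e, 0), e), 0), 0), e), e):
1. m(0, m(e, pair(pair(m(p(pair(e, e)), pair(e, 0), e), 0), 0), e), e)  →  m(0, pair(m(p(pair(e, e)), pair(e, 0), e), 0), e)   [R4 at 2]
2. m(0, pair(m(p(pair(e, e)), pair(e, 0), e), 0), e)  →  m(p(pair(e, e)), pair(e, 0), e)   [R4 at ε]
3. m(p(pair(e, e)), pair(e, 0), e)  →  e   [R4 at ε]

Reduce t₂ = m(0, pair(m(pair(pair(0, 0), e), pair(m(m(p(0), pair(e, 0), e), pair(e, m(0, pair(0, 0), e)), e), 0), e), 0), e):
1. m(0, pair(m(pair(pair(0, 0), e), pair(m(m(p(0), pair(e, 0), e), pair(e, m(0, pair(0, 0), e)), e), 0), e), 0), e)  →  m(pair(pair(0, 0), e), pair(m(m(p(0), pair(e, 0), e), pair(e, m(0, pair(0, 0), e)), e), 0), e)   [R4 at ε]
2. m(pair(pair(0, 0), e), pair(m(m(p(0), pair(e, 0), e), pair(e, m(0, pair(0, 0), e)), e), 0), e)  →  m(m(p(0), pair(e, 0), e), pair(e, m(0, pair(0, 0), e)), e)   [R4 at ε]
3. m(m(p(0), pair(e, 0), e), pair(e, m(0, pair(0, 0), e)), e)  →  m(e, pair(e, m(0, pair(0, 0), e)), e)   [R4 at 1]
4. m(e, pair(e, m(0, pair(0, 0), e)), e)  →  m(e, pair(e, 0), e)   [R4 at 2.2]
5. m(e, pair(e, 0), e)  →  e   [R4 at ε]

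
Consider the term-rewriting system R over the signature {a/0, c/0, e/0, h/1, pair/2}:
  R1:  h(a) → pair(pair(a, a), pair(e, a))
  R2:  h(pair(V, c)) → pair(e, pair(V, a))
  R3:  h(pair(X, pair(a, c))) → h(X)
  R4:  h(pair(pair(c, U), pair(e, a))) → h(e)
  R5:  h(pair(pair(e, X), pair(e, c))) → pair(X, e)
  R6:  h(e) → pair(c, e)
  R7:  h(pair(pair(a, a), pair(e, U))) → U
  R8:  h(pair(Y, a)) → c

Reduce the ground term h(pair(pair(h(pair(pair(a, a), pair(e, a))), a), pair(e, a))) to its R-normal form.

1. h(pair(pair(h(pair(pair(a, a), pair(e, a))), a), pair(e, a)))  →  h(pair(pair(a, a), pair(e, a)))   [R7 at 1.1.1]
2. h(pair(pair(a, a), pair(e, a)))  →  a   [R7 at ε]

a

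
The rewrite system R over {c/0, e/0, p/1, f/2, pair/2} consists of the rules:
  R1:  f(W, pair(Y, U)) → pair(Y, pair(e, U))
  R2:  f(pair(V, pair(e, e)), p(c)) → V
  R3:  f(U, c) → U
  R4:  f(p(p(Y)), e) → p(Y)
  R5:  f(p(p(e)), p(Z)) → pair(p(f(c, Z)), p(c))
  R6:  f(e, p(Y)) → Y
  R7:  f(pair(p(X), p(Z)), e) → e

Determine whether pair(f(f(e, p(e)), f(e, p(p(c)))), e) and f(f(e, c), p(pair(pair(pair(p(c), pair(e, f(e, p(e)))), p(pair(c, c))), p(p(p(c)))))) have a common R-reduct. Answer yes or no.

no — NF(t₁) = pair(c, e), NF(t₂) = pair(pair(pair(p(c), pair(e, e)), p(pair(c, c))), p(p(p(c))))

Reduce t₁ = pair(f(f(e, p(e)), f(e, p(p(c)))), e):
1. pair(f(f(e, p(e)), f(e, p(p(c)))), e)  →  pair(f(e, f(e, p(p(c)))), e)   [R6 at 1.1]
2. pair(f(e, f(e, p(p(c)))), e)  →  pair(f(e, p(c)), e)   [R6 at 1.2]
3. pair(f(e, p(c)), e)  →  pair(c, e)   [R6 at 1]

Reduce t₂ = f(f(e, c), p(pair(pair(pair(p(c), pair(e, f(e, p(e)))), p(pair(c, c))), p(p(p(c)))))):
1. f(f(e, c), p(pair(pair(pair(p(c), pair(e, f(e, p(e)))), p(pair(c, c))), p(p(p(c))))))  →  f(e, p(pair(pair(pair(p(c), pair(e, f(e, p(e)))), p(pair(c, c))), p(p(p(c))))))   [R3 at 1]
2. f(e, p(pair(pair(pair(p(c), pair(e, f(e, p(e)))), p(pair(c, c))), p(p(p(c))))))  →  pair(pair(pair(p(c), pair(e, f(e, p(e)))), p(pair(c, c))), p(p(p(c))))   [R6 at ε]
3. pair(pair(pair(p(c), pair(e, f(e, p(e)))), p(pair(c, c))), p(p(p(c))))  →  pair(pair(pair(p(c), pair(e, e)), p(pair(c, c))), p(p(p(c))))   [R6 at 1.1.2.2]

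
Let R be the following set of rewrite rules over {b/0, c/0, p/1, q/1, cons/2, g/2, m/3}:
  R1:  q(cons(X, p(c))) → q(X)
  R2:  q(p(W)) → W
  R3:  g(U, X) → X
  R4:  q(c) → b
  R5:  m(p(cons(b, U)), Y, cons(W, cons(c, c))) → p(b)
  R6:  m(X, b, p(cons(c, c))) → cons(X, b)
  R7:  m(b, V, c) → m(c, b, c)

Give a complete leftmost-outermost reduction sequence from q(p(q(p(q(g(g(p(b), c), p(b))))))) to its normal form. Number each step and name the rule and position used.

b

1. q(p(q(p(q(g(g(p(b), c), p(b)))))))  →  q(p(q(g(g(p(b), c), p(b)))))   [R2 at ε]
2. q(p(q(g(g(p(b), c), p(b)))))  →  q(g(g(p(b), c), p(b)))   [R2 at ε]
3. q(g(g(p(b), c), p(b)))  →  q(p(b))   [R3 at 1]
4. q(p(b))  →  b   [R2 at ε]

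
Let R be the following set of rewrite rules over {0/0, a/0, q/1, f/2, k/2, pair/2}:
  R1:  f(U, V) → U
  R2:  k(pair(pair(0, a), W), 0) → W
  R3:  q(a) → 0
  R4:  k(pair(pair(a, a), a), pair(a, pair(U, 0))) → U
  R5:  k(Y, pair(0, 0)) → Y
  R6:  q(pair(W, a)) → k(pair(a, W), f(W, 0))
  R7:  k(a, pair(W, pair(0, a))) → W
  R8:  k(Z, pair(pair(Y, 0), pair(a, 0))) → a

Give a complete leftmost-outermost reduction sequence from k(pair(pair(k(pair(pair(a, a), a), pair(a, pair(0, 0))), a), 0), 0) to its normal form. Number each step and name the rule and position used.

1. k(pair(pair(k(pair(pair(a, a), a), pair(a, pair(0, 0))), a), 0), 0)  →  k(pair(pair(0, a), 0), 0)   [R4 at 1.1.1]
2. k(pair(pair(0, a), 0), 0)  →  0   [R2 at ε]

0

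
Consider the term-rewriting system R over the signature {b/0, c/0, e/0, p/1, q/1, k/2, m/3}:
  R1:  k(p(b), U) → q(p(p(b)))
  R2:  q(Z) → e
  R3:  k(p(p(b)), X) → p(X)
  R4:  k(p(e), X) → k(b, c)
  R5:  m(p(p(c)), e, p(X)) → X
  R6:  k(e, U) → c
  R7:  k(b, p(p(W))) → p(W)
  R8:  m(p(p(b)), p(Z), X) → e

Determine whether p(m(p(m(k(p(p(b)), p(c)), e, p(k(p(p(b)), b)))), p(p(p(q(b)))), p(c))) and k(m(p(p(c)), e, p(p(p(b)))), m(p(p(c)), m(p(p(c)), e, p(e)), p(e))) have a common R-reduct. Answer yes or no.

yes — NF(t₁) = p(e), NF(t₂) = p(e)

Reduce t₁ = p(m(p(m(k(p(p(b)), p(c)), e, p(k(p(p(b)), b)))), p(p(p(q(b)))), p(c))):
1. p(m(p(m(k(p(p(b)), p(c)), e, p(k(p(p(b)), b)))), p(p(p(q(b)))), p(c)))  →  p(m(p(m(p(p(c)), e, p(k(p(p(b)), b)))), p(p(p(q(b)))), p(c)))   [R3 at 1.1.1.1]
2. p(m(p(m(p(p(c)), e, p(k(p(p(b)), b)))), p(p(p(q(b)))), p(c)))  →  p(m(p(k(p(p(b)), b)), p(p(p(q(b)))), p(c)))   [R5 at 1.1.1]
3. p(m(p(k(p(p(b)), b)), p(p(p(q(b)))), p(c)))  →  p(m(p(p(b)), p(p(p(q(b)))), p(c)))   [R3 at 1.1.1]
4. p(m(p(p(b)), p(p(p(q(b)))), p(c)))  →  p(e)   [R8 at 1]

Reduce t₂ = k(m(p(p(c)), e, p(p(p(b)))), m(p(p(c)), m(p(p(c)), e, p(e)), p(e))):
1. k(m(p(p(c)), e, p(p(p(b)))), m(p(p(c)), m(p(p(c)), e, p(e)), p(e)))  →  k(p(p(b)), m(p(p(c)), m(p(p(c)), e, p(e)), p(e)))   [R5 at 1]
2. k(p(p(b)), m(p(p(c)), m(p(p(c)), e, p(e)), p(e)))  →  p(m(p(p(c)), m(p(p(c)), e, p(e)), p(e)))   [R3 at ε]
3. p(m(p(p(c)), m(p(p(c)), e, p(e)), p(e)))  →  p(m(p(p(c)), e, p(e)))   [R5 at 1.2]
4. p(m(p(p(c)), e, p(e)))  →  p(e)   [R5 at 1]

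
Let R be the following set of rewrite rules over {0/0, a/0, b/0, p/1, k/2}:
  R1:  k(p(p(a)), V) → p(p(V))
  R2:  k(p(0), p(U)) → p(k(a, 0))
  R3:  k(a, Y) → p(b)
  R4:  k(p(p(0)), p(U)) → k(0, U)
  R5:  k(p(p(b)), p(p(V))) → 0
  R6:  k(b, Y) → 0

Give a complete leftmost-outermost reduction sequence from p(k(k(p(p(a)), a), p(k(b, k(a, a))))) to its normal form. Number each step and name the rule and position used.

p(p(p(p(0))))

1. p(k(k(p(p(a)), a), p(k(b, k(a, a)))))  →  p(k(p(p(a)), p(k(b, k(a, a)))))   [R1 at 1.1]
2. p(k(p(p(a)), p(k(b, k(a, a)))))  →  p(p(p(p(k(b, k(a, a))))))   [R1 at 1]
3. p(p(p(p(k(b, k(a, a))))))  →  p(p(p(p(0))))   [R6 at 1.1.1.1]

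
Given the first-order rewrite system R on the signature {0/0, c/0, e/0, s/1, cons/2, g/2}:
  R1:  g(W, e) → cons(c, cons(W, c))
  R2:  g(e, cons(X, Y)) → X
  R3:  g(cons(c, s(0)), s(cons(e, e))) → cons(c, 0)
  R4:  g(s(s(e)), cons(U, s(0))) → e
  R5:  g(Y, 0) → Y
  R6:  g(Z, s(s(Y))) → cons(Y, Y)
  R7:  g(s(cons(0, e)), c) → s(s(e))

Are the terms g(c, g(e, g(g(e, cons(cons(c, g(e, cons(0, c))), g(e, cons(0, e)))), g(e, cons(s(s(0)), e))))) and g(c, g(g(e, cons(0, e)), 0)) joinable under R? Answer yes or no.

yes — NF(t₁) = c, NF(t₂) = c

Reduce t₁ = g(c, g(e, g(g(e, cons(cons(c, g(e, cons(0, c))), g(e, cons(0, e)))), g(e, cons(s(s(0)), e))))):
1. g(c, g(e, g(g(e, cons(cons(c, g(e, cons(0, c))), g(e, cons(0, e)))), g(e, cons(s(s(0)), e)))))  →  g(c, g(e, g(cons(c, g(e, cons(0, c))), g(e, cons(s(s(0)), e)))))   [R2 at 2.2.1]
2. g(c, g(e, g(cons(c, g(e, cons(0, c))), g(e, cons(s(s(0)), e)))))  →  g(c, g(e, g(cons(c, 0), g(e, cons(s(s(0)), e)))))   [R2 at 2.2.1.2]
3. g(c, g(e, g(cons(c, 0), g(e, cons(s(s(0)), e)))))  →  g(c, g(e, g(cons(c, 0), s(s(0)))))   [R2 at 2.2.2]
4. g(c, g(e, g(cons(c, 0), s(s(0)))))  →  g(c, g(e, cons(0, 0)))   [R6 at 2.2]
5. g(c, g(e, cons(0, 0)))  →  g(c, 0)   [R2 at 2]
6. g(c, 0)  →  c   [R5 at ε]

Reduce t₂ = g(c, g(g(e, cons(0, e)), 0)):
1. g(c, g(g(e, cons(0, e)), 0))  →  g(c, g(e, cons(0, e)))   [R5 at 2]
2. g(c, g(e, cons(0, e)))  →  g(c, 0)   [R2 at 2]
3. g(c, 0)  →  c   [R5 at ε]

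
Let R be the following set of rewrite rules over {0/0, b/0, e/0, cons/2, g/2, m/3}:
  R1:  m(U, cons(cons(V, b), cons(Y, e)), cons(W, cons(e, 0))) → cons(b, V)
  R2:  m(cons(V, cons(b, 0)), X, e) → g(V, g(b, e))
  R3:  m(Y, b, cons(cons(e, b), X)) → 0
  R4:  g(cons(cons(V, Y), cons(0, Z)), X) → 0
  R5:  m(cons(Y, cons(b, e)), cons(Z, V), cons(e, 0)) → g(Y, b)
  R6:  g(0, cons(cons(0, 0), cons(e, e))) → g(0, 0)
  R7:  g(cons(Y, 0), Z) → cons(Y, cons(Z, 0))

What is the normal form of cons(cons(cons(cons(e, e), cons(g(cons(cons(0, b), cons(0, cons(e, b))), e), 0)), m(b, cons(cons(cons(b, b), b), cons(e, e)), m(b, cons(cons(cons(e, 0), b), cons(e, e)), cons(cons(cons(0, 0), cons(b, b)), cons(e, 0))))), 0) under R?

cons(cons(cons(cons(e, e), cons(0, 0)), cons(b, cons(b, b))), 0)

1. cons(cons(cons(cons(e, e), cons(g(cons(cons(0, b), cons(0, cons(e, b))), e), 0)), m(b, cons(cons(cons(b, b), b), cons(e, e)), m(b, cons(cons(cons(e, 0), b), cons(e, e)), cons(cons(cons(0, 0), cons(b, b)), cons(e, 0))))), 0)  →  cons(cons(cons(cons(e, e), cons(0, 0)), m(b, cons(cons(cons(b, b), b), cons(e, e)), m(b, cons(cons(cons(e, 0), b), cons(e, e)), cons(cons(cons(0, 0), cons(b, b)), cons(e, 0))))), 0)   [R4 at 1.1.2.1]
2. cons(cons(cons(cons(e, e), cons(0, 0)), m(b, cons(cons(cons(b, b), b), cons(e, e)), m(b, cons(cons(cons(e, 0), b), cons(e, e)), cons(cons(cons(0, 0), cons(b, b)), cons(e, 0))))), 0)  →  cons(cons(cons(cons(e, e), cons(0, 0)), m(b, cons(cons(cons(b, b), b), cons(e, e)), cons(b, cons(e, 0)))), 0)   [R1 at 1.2.3]
3. cons(cons(cons(cons(e, e), cons(0, 0)), m(b, cons(cons(cons(b, b), b), cons(e, e)), cons(b, cons(e, 0)))), 0)  →  cons(cons(cons(cons(e, e), cons(0, 0)), cons(b, cons(b, b))), 0)   [R1 at 1.2]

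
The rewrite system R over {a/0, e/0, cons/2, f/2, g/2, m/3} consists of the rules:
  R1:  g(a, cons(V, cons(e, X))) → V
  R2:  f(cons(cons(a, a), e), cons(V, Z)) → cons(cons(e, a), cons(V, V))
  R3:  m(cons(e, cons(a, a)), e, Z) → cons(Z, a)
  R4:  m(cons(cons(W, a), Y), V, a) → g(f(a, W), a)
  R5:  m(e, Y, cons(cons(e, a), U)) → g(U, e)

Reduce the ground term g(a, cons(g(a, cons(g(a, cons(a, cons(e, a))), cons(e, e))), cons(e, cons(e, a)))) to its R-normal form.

a

1. g(a, cons(g(a, cons(g(a, cons(a, cons(e, a))), cons(e, e))), cons(e, cons(e, a))))  →  g(a, cons(g(a, cons(a, cons(e, a))), cons(e, e)))   [R1 at ε]
2. g(a, cons(g(a, cons(a, cons(e, a))), cons(e, e)))  →  g(a, cons(a, cons(e, a)))   [R1 at ε]
3. g(a, cons(a, cons(e, a)))  →  a   [R1 at ε]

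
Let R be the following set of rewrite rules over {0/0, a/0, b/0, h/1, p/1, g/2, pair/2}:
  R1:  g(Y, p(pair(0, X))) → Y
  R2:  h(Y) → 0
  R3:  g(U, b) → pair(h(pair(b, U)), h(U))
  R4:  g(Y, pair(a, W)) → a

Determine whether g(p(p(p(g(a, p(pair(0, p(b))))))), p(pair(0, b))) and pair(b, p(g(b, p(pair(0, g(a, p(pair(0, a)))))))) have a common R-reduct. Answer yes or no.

Reduce t₁ = g(p(p(p(g(a, p(pair(0, p(b))))))), p(pair(0, b))):
1. g(p(p(p(g(a, p(pair(0, p(b))))))), p(pair(0, b)))  →  p(p(p(g(a, p(pair(0, p(b)))))))   [R1 at ε]
2. p(p(p(g(a, p(pair(0, p(b)))))))  →  p(p(p(a)))   [R1 at 1.1.1]

Reduce t₂ = pair(b, p(g(b, p(pair(0, g(a, p(pair(0, a)))))))):
1. pair(b, p(g(b, p(pair(0, g(a, p(pair(0, a))))))))  →  pair(b, p(b))   [R1 at 2.1]

no — NF(t₁) = p(p(p(a))), NF(t₂) = pair(b, p(b))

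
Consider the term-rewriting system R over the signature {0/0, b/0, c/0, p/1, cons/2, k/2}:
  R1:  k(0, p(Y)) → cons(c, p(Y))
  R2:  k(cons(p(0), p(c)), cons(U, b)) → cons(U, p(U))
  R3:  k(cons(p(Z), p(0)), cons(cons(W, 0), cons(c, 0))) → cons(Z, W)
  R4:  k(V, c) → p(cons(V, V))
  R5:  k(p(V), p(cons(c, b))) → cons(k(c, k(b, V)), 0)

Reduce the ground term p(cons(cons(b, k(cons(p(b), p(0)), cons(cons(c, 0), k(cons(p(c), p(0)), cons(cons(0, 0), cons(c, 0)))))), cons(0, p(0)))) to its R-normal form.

p(cons(cons(b, cons(b, c)), cons(0, p(0))))

1. p(cons(cons(b, k(cons(p(b), p(0)), cons(cons(c, 0), k(cons(p(c), p(0)), cons(cons(0, 0), cons(c, 0)))))), cons(0, p(0))))  →  p(cons(cons(b, k(cons(p(b), p(0)), cons(cons(c, 0), cons(c, 0)))), cons(0, p(0))))   [R3 at 1.1.2.2.2]
2. p(cons(cons(b, k(cons(p(b), p(0)), cons(cons(c, 0), cons(c, 0)))), cons(0, p(0))))  →  p(cons(cons(b, cons(b, c)), cons(0, p(0))))   [R3 at 1.1.2]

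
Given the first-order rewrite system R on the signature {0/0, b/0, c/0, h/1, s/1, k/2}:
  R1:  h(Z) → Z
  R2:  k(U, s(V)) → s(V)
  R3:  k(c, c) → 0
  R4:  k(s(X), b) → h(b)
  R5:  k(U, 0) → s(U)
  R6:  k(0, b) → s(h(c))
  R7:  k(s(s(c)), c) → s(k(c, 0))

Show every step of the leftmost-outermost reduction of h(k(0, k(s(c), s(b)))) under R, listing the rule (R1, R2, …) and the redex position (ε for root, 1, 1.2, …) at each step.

1. h(k(0, k(s(c), s(b))))  →  k(0, k(s(c), s(b)))   [R1 at ε]
2. k(0, k(s(c), s(b)))  →  k(0, s(b))   [R2 at 2]
3. k(0, s(b))  →  s(b)   [R2 at ε]

s(b)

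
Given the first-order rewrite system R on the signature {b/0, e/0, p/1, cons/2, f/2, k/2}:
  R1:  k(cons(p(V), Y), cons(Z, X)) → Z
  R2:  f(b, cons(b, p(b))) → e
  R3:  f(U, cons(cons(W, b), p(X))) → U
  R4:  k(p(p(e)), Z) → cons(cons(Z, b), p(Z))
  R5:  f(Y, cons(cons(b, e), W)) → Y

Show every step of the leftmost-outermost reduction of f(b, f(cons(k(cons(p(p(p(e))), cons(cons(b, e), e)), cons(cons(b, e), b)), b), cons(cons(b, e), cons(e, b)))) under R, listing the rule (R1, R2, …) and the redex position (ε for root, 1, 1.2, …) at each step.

b

1. f(b, f(cons(k(cons(p(p(p(e))), cons(cons(b, e), e)), cons(cons(b, e), b)), b), cons(cons(b, e), cons(e, b))))  →  f(b, cons(k(cons(p(p(p(e))), cons(cons(b, e), e)), cons(cons(b, e), b)), b))   [R5 at 2]
2. f(b, cons(k(cons(p(p(p(e))), cons(cons(b, e), e)), cons(cons(b, e), b)), b))  →  f(b, cons(cons(b, e), b))   [R1 at 2.1]
3. f(b, cons(cons(b, e), b))  →  b   [R5 at ε]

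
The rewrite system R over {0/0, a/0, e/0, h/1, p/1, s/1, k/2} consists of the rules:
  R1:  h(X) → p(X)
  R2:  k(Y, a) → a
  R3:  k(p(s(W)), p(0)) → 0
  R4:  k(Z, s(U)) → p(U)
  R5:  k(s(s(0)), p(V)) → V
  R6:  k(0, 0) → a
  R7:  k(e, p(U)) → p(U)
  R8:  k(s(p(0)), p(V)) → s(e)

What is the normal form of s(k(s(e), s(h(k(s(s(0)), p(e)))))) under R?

s(p(p(e)))

1. s(k(s(e), s(h(k(s(s(0)), p(e))))))  →  s(p(h(k(s(s(0)), p(e)))))   [R4 at 1]
2. s(p(h(k(s(s(0)), p(e)))))  →  s(p(p(k(s(s(0)), p(e)))))   [R1 at 1.1]
3. s(p(p(k(s(s(0)), p(e)))))  →  s(p(p(e)))   [R5 at 1.1.1]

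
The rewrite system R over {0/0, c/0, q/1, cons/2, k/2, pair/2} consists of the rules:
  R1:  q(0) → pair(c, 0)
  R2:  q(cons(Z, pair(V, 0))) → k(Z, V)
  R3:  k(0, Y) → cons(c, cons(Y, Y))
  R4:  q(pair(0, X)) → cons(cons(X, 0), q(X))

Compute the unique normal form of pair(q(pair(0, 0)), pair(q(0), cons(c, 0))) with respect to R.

pair(cons(cons(0, 0), pair(c, 0)), pair(pair(c, 0), cons(c, 0)))

1. pair(q(pair(0, 0)), pair(q(0), cons(c, 0)))  →  pair(cons(cons(0, 0), q(0)), pair(q(0), cons(c, 0)))   [R4 at 1]
2. pair(cons(cons(0, 0), q(0)), pair(q(0), cons(c, 0)))  →  pair(cons(cons(0, 0), pair(c, 0)), pair(q(0), cons(c, 0)))   [R1 at 1.2]
3. pair(cons(cons(0, 0), pair(c, 0)), pair(q(0), cons(c, 0)))  →  pair(cons(cons(0, 0), pair(c, 0)), pair(pair(c, 0), cons(c, 0)))   [R1 at 2.1]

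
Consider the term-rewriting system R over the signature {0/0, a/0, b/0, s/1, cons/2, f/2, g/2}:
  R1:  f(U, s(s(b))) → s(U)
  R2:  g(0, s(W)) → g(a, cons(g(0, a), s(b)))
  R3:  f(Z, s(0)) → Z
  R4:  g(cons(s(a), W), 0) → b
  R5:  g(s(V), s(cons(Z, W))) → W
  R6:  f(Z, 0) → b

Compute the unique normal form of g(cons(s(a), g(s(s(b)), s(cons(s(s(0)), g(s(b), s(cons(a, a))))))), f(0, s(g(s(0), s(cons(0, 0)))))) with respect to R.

b

1. g(cons(s(a), g(s(s(b)), s(cons(s(s(0)), g(s(b), s(cons(a, a))))))), f(0, s(g(s(0), s(cons(0, 0))))))  →  g(cons(s(a), g(s(b), s(cons(a, a)))), f(0, s(g(s(0), s(cons(0, 0))))))   [R5 at 1.2]
2. g(cons(s(a), g(s(b), s(cons(a, a)))), f(0, s(g(s(0), s(cons(0, 0))))))  →  g(cons(s(a), a), f(0, s(g(s(0), s(cons(0, 0))))))   [R5 at 1.2]
3. g(cons(s(a), a), f(0, s(g(s(0), s(cons(0, 0))))))  →  g(cons(s(a), a), f(0, s(0)))   [R5 at 2.2.1]
4. g(cons(s(a), a), f(0, s(0)))  →  g(cons(s(a), a), 0)   [R3 at 2]
5. g(cons(s(a), a), 0)  →  b   [R4 at ε]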